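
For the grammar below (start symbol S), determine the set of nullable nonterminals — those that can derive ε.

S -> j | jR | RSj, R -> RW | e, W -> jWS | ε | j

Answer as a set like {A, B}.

Directly nullable (have an ε-rule): {W}.
Not nullable: R, S — each has a terminal in every rule's right-hand side or depends on a non-nullable symbol.

{W}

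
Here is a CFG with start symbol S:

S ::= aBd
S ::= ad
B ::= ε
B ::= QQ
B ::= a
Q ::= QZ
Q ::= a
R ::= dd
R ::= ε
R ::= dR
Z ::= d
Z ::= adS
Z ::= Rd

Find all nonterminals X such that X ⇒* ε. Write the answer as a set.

{B, R}

Directly nullable (have an ε-rule): {B, R}.
Not nullable: Q, S, Z — each has a terminal in every rule's right-hand side or depends on a non-nullable symbol.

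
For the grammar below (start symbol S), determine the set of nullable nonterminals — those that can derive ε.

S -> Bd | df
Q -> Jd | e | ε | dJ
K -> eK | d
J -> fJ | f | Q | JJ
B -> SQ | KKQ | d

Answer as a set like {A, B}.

{J, Q}

Directly nullable (have an ε-rule): {Q}.
J is nullable via J -> Q (every symbol on the right is already known nullable).
Not nullable: B, K, S — each has a terminal in every rule's right-hand side or depends on a non-nullable symbol.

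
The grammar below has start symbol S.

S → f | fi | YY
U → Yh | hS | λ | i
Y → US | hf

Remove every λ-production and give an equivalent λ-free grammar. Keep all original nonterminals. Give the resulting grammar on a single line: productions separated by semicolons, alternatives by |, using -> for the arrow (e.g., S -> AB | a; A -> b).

S -> f | YY | fi; U -> i | Yh | hS; Y -> S | US | hf

Nullable set: {U}.
Drop U -> λ.
Y -> US: U nullable, giving S | US.
Unchanged (no nullable symbols): S -> YY; S -> f; S -> fi; U -> Yh; U -> hS; U -> i; Y -> hf.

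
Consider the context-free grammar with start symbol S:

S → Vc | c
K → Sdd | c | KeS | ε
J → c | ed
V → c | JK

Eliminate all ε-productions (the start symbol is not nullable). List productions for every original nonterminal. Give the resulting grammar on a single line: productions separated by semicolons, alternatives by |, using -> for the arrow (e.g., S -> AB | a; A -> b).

Nullable set: {K}.
Drop K -> ε.
K -> KeS: K nullable, giving KeS | eS.
V -> JK: K nullable, giving J | JK.
Unchanged (no nullable symbols): S -> Vc; S -> c; J -> c; J -> ed; K -> Sdd; K -> c; V -> c.

S -> c | Vc; J -> c | ed; K -> c | eS | KeS | Sdd; V -> J | c | JK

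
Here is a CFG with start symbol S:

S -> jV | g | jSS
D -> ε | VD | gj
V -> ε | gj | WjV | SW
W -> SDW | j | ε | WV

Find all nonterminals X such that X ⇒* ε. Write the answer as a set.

{D, V, W}

Directly nullable (have an ε-rule): {D, V, W}.
Not nullable: S — each has a terminal in every rule's right-hand side or depends on a non-nullable symbol.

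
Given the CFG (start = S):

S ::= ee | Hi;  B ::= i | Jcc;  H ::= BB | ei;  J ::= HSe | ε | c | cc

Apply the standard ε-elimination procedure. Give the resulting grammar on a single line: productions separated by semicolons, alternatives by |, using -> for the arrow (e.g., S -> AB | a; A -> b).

Nullable set: {J}.
B -> Jcc: J nullable, giving Jcc | cc.
Drop J -> ε.
Unchanged (no nullable symbols): S -> Hi; S -> ee; B -> i; H -> BB; H -> ei; J -> HSe; J -> c; J -> cc.

S -> Hi | ee; B -> i | cc | Jcc; H -> BB | ei; J -> c | cc | HSe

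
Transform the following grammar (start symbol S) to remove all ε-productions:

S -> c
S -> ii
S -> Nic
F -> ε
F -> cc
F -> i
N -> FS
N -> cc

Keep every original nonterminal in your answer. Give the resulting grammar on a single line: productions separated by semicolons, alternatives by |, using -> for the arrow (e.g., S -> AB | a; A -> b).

S -> c | ii | Nic; F -> i | cc; N -> S | FS | cc

Nullable set: {F}.
Drop F -> ε.
N -> FS: F nullable, giving FS | S.
Unchanged (no nullable symbols): S -> Nic; S -> c; S -> ii; F -> cc; F -> i; N -> cc.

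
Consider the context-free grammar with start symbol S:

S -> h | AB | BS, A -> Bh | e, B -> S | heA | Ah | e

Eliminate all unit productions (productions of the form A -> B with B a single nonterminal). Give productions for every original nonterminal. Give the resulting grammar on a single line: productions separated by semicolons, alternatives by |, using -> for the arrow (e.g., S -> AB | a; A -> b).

Unit productions: B->S.
Unit pairs (A ⇒* B via units): (B,S).
S: inherits non-unit rules of {S} → AB | BS | h.
A: inherits non-unit rules of {A} → Bh | e.
B: inherits non-unit rules of {B, S} → AB | Ah | BS | e | h | heA.

S -> h | AB | BS; A -> e | Bh; B -> e | h | AB | Ah | BS | heA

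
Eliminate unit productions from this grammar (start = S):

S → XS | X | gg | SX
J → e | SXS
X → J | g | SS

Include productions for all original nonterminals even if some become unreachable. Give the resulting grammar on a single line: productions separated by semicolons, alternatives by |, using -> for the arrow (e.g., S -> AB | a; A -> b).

S -> e | g | SS | SX | XS | gg | SXS; J -> e | SXS; X -> e | g | SS | SXS

Unit productions: S->X, X->J.
Unit pairs (A ⇒* B via units): (S,J), (S,X), (X,J).
S: inherits non-unit rules of {J, S, X} → SS | SX | SXS | XS | e | g | gg.
J: inherits non-unit rules of {J} → SXS | e.
X: inherits non-unit rules of {J, X} → SS | SXS | e | g.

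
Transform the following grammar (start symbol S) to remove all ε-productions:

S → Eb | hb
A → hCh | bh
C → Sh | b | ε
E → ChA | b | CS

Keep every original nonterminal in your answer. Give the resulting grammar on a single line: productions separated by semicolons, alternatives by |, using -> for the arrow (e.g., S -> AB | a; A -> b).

S -> Eb | hb; A -> bh | hh | hCh; C -> b | Sh; E -> S | b | CS | hA | ChA

Nullable set: {C}.
A -> hCh: C nullable, giving hCh | hh.
Drop C -> ε.
E -> CS: C nullable, giving CS | S.
E -> ChA: C nullable, giving ChA | hA.
Unchanged (no nullable symbols): S -> Eb; S -> hb; A -> bh; C -> Sh; C -> b; E -> b.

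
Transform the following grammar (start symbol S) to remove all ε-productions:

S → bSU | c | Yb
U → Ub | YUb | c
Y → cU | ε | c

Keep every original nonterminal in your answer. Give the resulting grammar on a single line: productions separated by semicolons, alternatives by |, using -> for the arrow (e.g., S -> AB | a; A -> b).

Nullable set: {Y}.
S -> Yb: Y nullable, giving Yb | b.
U -> YUb: Y nullable, giving Ub | YUb.
Drop Y -> ε.
Unchanged (no nullable symbols): S -> bSU; S -> c; U -> Ub; U -> c; Y -> c; Y -> cU.

S -> b | c | Yb | bSU; U -> c | Ub | YUb; Y -> c | cU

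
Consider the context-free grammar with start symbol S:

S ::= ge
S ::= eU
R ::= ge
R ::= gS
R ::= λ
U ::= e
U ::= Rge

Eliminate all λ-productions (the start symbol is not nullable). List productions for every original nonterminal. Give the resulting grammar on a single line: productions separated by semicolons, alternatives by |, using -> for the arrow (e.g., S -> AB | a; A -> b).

Nullable set: {R}.
Drop R -> λ.
U -> Rge: R nullable, giving Rge | ge.
Unchanged (no nullable symbols): S -> eU; S -> ge; R -> gS; R -> ge; U -> e.

S -> eU | ge; R -> gS | ge; U -> e | ge | Rge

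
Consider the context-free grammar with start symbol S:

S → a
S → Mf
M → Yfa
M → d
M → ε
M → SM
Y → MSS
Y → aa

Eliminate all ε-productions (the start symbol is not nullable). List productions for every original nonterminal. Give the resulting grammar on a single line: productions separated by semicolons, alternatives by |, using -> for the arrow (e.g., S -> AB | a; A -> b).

Nullable set: {M}.
S -> Mf: M nullable, giving Mf | f.
Drop M -> ε.
M -> SM: M nullable, giving S | SM.
Y -> MSS: M nullable, giving MSS | SS.
Unchanged (no nullable symbols): S -> a; M -> Yfa; M -> d; Y -> aa.

S -> a | f | Mf; M -> S | d | SM | Yfa; Y -> SS | aa | MSS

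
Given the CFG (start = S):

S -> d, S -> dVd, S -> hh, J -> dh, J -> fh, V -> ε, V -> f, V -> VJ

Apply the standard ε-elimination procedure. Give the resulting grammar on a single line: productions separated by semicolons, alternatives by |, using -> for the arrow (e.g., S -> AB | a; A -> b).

S -> d | dd | hh | dVd; J -> dh | fh; V -> J | f | VJ

Nullable set: {V}.
S -> dVd: V nullable, giving dVd | dd.
Drop V -> ε.
V -> VJ: V nullable, giving J | VJ.
Unchanged (no nullable symbols): S -> d; S -> hh; J -> dh; J -> fh; V -> f.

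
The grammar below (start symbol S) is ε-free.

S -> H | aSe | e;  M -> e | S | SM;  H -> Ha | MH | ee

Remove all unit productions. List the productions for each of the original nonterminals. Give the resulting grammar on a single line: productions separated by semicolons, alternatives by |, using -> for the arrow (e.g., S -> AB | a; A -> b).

Unit productions: M->S, S->H.
Unit pairs (A ⇒* B via units): (M,H), (M,S), (S,H).
S: inherits non-unit rules of {H, S} → Ha | MH | aSe | e | ee.
H: inherits non-unit rules of {H} → Ha | MH | ee.
M: inherits non-unit rules of {H, M, S} → Ha | MH | SM | aSe | e | ee.

S -> e | Ha | MH | ee | aSe; H -> Ha | MH | ee; M -> e | Ha | MH | SM | ee | aSe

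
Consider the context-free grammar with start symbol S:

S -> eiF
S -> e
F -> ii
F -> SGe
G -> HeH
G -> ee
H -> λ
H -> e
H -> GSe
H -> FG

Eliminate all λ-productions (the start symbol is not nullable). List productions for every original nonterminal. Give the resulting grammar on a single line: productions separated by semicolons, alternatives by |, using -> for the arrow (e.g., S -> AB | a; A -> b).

S -> e | eiF; F -> ii | SGe; G -> e | He | eH | ee | HeH; H -> e | FG | GSe

Nullable set: {H}.
G -> HeH: H, H nullable, giving He | HeH | e | eH.
Drop H -> λ.
Unchanged (no nullable symbols): S -> e; S -> eiF; F -> SGe; F -> ii; G -> ee; H -> FG; H -> GSe; H -> e.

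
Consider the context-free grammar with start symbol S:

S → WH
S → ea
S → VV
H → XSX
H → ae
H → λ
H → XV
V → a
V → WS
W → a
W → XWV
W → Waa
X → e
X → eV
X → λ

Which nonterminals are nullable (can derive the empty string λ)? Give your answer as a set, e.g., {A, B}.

Directly nullable (have an ε-rule): {H, X}.
Not nullable: S, V, W — each has a terminal in every rule's right-hand side or depends on a non-nullable symbol.

{H, X}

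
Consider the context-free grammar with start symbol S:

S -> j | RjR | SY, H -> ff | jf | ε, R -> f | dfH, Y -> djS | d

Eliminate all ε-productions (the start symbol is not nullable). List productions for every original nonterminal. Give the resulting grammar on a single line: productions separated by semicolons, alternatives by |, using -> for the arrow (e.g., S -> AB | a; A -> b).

Nullable set: {H}.
Drop H -> ε.
R -> dfH: H nullable, giving df | dfH.
Unchanged (no nullable symbols): S -> RjR; S -> SY; S -> j; H -> ff; H -> jf; R -> f; Y -> d; Y -> djS.

S -> j | SY | RjR; H -> ff | jf; R -> f | df | dfH; Y -> d | djS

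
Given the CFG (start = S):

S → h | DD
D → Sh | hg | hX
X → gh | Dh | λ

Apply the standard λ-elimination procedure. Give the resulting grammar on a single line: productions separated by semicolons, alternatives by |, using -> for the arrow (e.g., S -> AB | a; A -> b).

S -> h | DD; D -> h | Sh | hX | hg; X -> Dh | gh

Nullable set: {X}.
D -> hX: X nullable, giving h | hX.
Drop X -> λ.
Unchanged (no nullable symbols): S -> DD; S -> h; D -> Sh; D -> hg; X -> Dh; X -> gh.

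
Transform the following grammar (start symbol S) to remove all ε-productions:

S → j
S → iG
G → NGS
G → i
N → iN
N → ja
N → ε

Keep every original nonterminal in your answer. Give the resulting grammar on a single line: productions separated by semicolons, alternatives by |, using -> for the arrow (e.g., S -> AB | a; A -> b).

S -> j | iG; G -> i | GS | NGS; N -> i | iN | ja

Nullable set: {N}.
G -> NGS: N nullable, giving GS | NGS.
Drop N -> ε.
N -> iN: N nullable, giving i | iN.
Unchanged (no nullable symbols): S -> iG; S -> j; G -> i; N -> ja.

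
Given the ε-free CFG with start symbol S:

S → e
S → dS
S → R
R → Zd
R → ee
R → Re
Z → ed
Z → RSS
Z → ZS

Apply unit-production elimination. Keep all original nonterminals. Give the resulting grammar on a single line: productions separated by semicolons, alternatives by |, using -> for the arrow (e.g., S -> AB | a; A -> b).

S -> e | Re | Zd | dS | ee; R -> Re | Zd | ee; Z -> ZS | ed | RSS

Unit productions: S->R.
Unit pairs (A ⇒* B via units): (S,R).
S: inherits non-unit rules of {R, S} → Re | Zd | dS | e | ee.
R: inherits non-unit rules of {R} → Re | Zd | ee.
Z: inherits non-unit rules of {Z} → RSS | ZS | ed.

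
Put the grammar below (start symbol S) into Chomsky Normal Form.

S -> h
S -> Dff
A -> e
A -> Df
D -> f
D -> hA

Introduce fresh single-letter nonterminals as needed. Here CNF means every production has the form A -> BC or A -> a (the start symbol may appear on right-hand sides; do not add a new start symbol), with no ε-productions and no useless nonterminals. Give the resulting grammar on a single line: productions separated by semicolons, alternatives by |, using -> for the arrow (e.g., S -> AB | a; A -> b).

S -> h | DE; A -> e | DB; B -> f; C -> h; D -> f | CA; E -> BB

No ε-productions.
No unit productions to eliminate.
TERM: introduce B -> f, C -> h and substitute in every rule of length ≥2.
BIN: S -> DBB becomes S -> DE, E -> BB.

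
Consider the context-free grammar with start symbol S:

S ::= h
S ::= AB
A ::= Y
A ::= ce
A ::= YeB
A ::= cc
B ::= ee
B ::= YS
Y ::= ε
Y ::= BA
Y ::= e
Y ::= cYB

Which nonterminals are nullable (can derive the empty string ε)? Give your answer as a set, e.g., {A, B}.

Directly nullable (have an ε-rule): {Y}.
A is nullable via A -> Y (every symbol on the right is already known nullable).
Not nullable: B, S — each has a terminal in every rule's right-hand side or depends on a non-nullable symbol.

{A, Y}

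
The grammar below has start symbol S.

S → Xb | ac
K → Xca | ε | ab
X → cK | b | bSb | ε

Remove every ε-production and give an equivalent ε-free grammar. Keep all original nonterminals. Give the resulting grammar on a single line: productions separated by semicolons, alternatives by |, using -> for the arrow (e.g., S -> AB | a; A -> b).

Nullable set: {K, X}.
S -> Xb: X nullable, giving Xb | b.
Drop K -> ε.
K -> Xca: X nullable, giving Xca | ca.
Drop X -> ε.
X -> cK: K nullable, giving c | cK.
Unchanged (no nullable symbols): S -> ac; K -> ab; X -> b; X -> bSb.

S -> b | Xb | ac; K -> ab | ca | Xca; X -> b | c | cK | bSb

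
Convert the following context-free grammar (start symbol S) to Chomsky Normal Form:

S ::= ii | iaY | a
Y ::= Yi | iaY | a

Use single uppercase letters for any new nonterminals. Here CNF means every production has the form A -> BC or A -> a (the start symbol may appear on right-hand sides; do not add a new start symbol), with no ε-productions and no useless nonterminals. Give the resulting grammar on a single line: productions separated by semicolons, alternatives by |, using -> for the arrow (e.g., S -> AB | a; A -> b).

S -> a | AA | AC; A -> i; B -> a; C -> BY; D -> BY; Y -> a | AD | YA

No ε-productions.
No unit productions to eliminate.
TERM: introduce B -> a, A -> i and substitute in every rule of length ≥2.
BIN: S -> ABY becomes S -> AC, C -> BY; Y -> ABY becomes Y -> AD, D -> BY.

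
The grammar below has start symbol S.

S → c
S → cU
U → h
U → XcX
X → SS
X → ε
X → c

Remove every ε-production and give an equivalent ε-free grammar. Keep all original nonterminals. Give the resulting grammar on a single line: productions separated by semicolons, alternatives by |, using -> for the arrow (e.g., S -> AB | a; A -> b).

Nullable set: {X}.
U -> XcX: X, X nullable, giving Xc | XcX | c | cX.
Drop X -> ε.
Unchanged (no nullable symbols): S -> c; S -> cU; U -> h; X -> SS; X -> c.

S -> c | cU; U -> c | h | Xc | cX | XcX; X -> c | SS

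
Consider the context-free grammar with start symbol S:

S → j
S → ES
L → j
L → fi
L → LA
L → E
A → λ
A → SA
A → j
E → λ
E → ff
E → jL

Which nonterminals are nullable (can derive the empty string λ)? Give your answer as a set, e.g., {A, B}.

Directly nullable (have an ε-rule): {A, E}.
L is nullable via L -> E (every symbol on the right is already known nullable).
Not nullable: S — each has a terminal in every rule's right-hand side or depends on a non-nullable symbol.

{A, E, L}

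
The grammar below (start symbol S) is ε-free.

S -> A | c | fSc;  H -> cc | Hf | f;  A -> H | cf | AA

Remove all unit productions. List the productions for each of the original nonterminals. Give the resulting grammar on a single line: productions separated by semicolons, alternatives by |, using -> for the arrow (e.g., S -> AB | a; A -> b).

S -> c | f | AA | Hf | cc | cf | fSc; A -> f | AA | Hf | cc | cf; H -> f | Hf | cc

Unit productions: A->H, S->A.
Unit pairs (A ⇒* B via units): (A,H), (S,A), (S,H).
S: inherits non-unit rules of {A, H, S} → AA | Hf | c | cc | cf | f | fSc.
A: inherits non-unit rules of {A, H} → AA | Hf | cc | cf | f.
H: inherits non-unit rules of {H} → Hf | cc | f.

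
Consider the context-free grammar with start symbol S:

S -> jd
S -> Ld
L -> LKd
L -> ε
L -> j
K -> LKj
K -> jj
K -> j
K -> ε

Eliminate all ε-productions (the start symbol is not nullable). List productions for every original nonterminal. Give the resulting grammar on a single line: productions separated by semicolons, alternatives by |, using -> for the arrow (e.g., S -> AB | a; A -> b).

Nullable set: {K, L}.
S -> Ld: L nullable, giving Ld | d.
Drop K -> ε.
K -> LKj: L, K nullable, giving Kj | LKj | Lj | j.
Drop L -> ε.
L -> LKd: L, K nullable, giving Kd | LKd | Ld | d.
Unchanged (no nullable symbols): S -> jd; K -> j; K -> jj; L -> j.

S -> d | Ld | jd; K -> j | Kj | Lj | jj | LKj; L -> d | j | Kd | Ld | LKd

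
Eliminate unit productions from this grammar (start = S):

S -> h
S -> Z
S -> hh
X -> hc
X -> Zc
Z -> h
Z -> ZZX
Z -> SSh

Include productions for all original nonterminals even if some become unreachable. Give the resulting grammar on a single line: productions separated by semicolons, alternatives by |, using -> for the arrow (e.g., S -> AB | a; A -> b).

S -> h | hh | SSh | ZZX; X -> Zc | hc; Z -> h | SSh | ZZX

Unit productions: S->Z.
Unit pairs (A ⇒* B via units): (S,Z).
S: inherits non-unit rules of {S, Z} → SSh | ZZX | h | hh.
X: inherits non-unit rules of {X} → Zc | hc.
Z: inherits non-unit rules of {Z} → SSh | ZZX | h.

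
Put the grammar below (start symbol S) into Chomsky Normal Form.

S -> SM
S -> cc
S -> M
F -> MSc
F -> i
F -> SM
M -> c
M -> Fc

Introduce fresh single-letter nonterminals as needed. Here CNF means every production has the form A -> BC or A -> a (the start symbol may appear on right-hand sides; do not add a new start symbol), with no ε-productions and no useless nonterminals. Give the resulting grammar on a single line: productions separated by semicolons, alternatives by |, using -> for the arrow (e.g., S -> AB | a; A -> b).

S -> c | AA | FA | SM; A -> c; B -> SA; F -> i | MB | SM; M -> c | FA

No ε-productions.
After unit-elimination: S -> c | Fc | SM | cc; F -> i | SM | MSc; M -> c | Fc.
TERM: introduce A -> c and substitute in every rule of length ≥2.
BIN: F -> MSA becomes F -> MB, B -> SA.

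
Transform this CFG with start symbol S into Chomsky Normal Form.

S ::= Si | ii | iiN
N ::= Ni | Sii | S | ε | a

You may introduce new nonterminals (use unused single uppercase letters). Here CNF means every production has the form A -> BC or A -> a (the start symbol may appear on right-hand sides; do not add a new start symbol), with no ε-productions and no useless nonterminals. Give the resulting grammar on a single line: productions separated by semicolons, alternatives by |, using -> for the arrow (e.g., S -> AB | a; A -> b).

S -> AA | AD | SA; A -> i; B -> AN; C -> AA; D -> AN; N -> a | i | AA | AB | NA | SA | SC

Nullable: {N}; after ε-elimination: S -> Si | ii | iiN; N -> S | a | i | Ni | Sii.
After unit-elimination: S -> Si | ii | iiN; N -> a | i | Ni | Si | ii | Sii | iiN.
TERM: introduce A -> i and substitute in every rule of length ≥2.
BIN: N -> AAN becomes N -> AB, B -> AN; N -> SAA becomes N -> SC, C -> AA; S -> AAN becomes S -> AD, D -> AN.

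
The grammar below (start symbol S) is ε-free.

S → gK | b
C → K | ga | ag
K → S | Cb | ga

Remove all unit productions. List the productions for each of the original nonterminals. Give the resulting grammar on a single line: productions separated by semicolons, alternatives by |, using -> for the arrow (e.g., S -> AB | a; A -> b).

Unit productions: C->K, K->S.
Unit pairs (A ⇒* B via units): (C,K), (C,S), (K,S).
S: inherits non-unit rules of {S} → b | gK.
C: inherits non-unit rules of {C, K, S} → Cb | ag | b | gK | ga.
K: inherits non-unit rules of {K, S} → Cb | b | gK | ga.

S -> b | gK; C -> b | Cb | ag | gK | ga; K -> b | Cb | gK | ga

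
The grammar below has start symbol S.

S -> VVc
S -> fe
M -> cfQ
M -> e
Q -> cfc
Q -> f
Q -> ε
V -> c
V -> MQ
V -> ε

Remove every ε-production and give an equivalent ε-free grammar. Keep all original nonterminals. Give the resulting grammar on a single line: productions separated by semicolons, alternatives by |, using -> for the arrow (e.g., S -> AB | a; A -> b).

Nullable set: {Q, V}.
S -> VVc: V, V nullable, giving VVc | Vc | c.
M -> cfQ: Q nullable, giving cf | cfQ.
Drop Q -> ε.
Drop V -> ε.
V -> MQ: Q nullable, giving M | MQ.
Unchanged (no nullable symbols): S -> fe; M -> e; Q -> cfc; Q -> f; V -> c.

S -> c | Vc | fe | VVc; M -> e | cf | cfQ; Q -> f | cfc; V -> M | c | MQ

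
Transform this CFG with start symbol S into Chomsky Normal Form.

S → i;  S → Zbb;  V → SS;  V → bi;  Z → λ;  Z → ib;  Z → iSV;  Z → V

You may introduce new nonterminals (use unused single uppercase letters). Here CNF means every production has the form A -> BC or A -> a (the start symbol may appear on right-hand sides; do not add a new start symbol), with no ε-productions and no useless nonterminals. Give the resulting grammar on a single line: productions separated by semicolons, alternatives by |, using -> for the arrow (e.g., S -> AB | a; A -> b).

Nullable: {Z}; after ε-elimination: S -> i | bb | Zbb; V -> SS | bi; Z -> V | ib | iSV.
After unit-elimination: S -> i | bb | Zbb; V -> SS | bi; Z -> SS | bi | ib | iSV.
TERM: introduce A -> b, B -> i and substitute in every rule of length ≥2.
BIN: S -> ZAA becomes S -> ZC, C -> AA; Z -> BSV becomes Z -> BD, D -> SV.

S -> i | AA | ZC; A -> b; B -> i; C -> AA; D -> SV; V -> AB | SS; Z -> AB | BA | BD | SS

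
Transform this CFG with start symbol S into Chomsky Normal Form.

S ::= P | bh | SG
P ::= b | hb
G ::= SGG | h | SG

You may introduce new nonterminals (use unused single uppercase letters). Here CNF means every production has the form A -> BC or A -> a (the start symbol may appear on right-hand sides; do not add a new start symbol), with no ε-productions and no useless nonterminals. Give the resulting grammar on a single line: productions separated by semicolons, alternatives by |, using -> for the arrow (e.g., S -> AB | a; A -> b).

No ε-productions.
After unit-elimination: S -> b | SG | bh | hb; G -> h | SG | SGG; P -> b | hb.
TERM: introduce B -> b, A -> h and substitute in every rule of length ≥2.
BIN: G -> SGG becomes G -> SC, C -> GG.
Drop unreachable/unproductive: P.

S -> b | AB | BA | SG; A -> h; B -> b; C -> GG; G -> h | SC | SG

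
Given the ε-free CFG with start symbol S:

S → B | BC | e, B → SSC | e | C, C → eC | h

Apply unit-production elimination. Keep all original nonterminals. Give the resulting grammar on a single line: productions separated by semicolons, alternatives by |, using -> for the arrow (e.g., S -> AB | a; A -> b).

Unit productions: B->C, S->B.
Unit pairs (A ⇒* B via units): (B,C), (S,B), (S,C).
S: inherits non-unit rules of {B, C, S} → BC | SSC | e | eC | h.
B: inherits non-unit rules of {B, C} → SSC | e | eC | h.
C: inherits non-unit rules of {C} → eC | h.

S -> e | h | BC | eC | SSC; B -> e | h | eC | SSC; C -> h | eC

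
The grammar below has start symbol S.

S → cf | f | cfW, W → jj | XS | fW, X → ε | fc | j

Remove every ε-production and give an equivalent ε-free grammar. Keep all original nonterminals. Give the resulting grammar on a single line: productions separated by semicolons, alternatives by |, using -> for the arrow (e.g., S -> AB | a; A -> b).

S -> f | cf | cfW; W -> S | XS | fW | jj; X -> j | fc

Nullable set: {X}.
W -> XS: X nullable, giving S | XS.
Drop X -> ε.
Unchanged (no nullable symbols): S -> cf; S -> cfW; S -> f; W -> fW; W -> jj; X -> fc; X -> j.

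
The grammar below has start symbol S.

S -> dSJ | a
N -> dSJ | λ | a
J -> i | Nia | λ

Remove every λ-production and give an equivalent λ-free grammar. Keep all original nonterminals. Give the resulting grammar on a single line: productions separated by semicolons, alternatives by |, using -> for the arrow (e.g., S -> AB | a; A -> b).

Nullable set: {J, N}.
S -> dSJ: J nullable, giving dS | dSJ.
Drop J -> λ.
J -> Nia: N nullable, giving Nia | ia.
Drop N -> λ.
N -> dSJ: J nullable, giving dS | dSJ.
Unchanged (no nullable symbols): S -> a; J -> i; N -> a.

S -> a | dS | dSJ; J -> i | ia | Nia; N -> a | dS | dSJ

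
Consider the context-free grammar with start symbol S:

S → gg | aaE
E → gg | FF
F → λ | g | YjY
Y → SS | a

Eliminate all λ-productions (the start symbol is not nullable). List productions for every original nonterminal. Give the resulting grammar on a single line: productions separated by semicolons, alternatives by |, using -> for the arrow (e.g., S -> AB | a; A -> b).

S -> aa | gg | aaE; E -> F | FF | gg; F -> g | YjY; Y -> a | SS

Nullable set: {E, F}.
S -> aaE: E nullable, giving aa | aaE.
E -> FF: F, F nullable, giving F | FF.
Drop F -> λ.
Unchanged (no nullable symbols): S -> gg; E -> gg; F -> YjY; F -> g; Y -> SS; Y -> a.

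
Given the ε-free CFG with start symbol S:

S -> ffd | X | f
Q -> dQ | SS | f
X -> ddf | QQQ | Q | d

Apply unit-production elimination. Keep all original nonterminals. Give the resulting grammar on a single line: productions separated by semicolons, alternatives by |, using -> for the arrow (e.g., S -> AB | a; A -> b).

S -> d | f | SS | dQ | QQQ | ddf | ffd; Q -> f | SS | dQ; X -> d | f | SS | dQ | QQQ | ddf

Unit productions: S->X, X->Q.
Unit pairs (A ⇒* B via units): (S,Q), (S,X), (X,Q).
S: inherits non-unit rules of {Q, S, X} → QQQ | SS | d | dQ | ddf | f | ffd.
Q: inherits non-unit rules of {Q} → SS | dQ | f.
X: inherits non-unit rules of {Q, X} → QQQ | SS | d | dQ | ddf | f.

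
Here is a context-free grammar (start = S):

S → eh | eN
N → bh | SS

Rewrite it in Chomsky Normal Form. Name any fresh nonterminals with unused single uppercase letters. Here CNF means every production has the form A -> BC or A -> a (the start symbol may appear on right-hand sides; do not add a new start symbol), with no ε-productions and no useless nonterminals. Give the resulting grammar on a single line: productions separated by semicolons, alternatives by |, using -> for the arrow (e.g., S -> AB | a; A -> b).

S -> CB | CN; A -> b; B -> h; C -> e; N -> AB | SS

No ε-productions.
No unit productions to eliminate.
TERM: introduce A -> b, C -> e, B -> h and substitute in every rule of length ≥2.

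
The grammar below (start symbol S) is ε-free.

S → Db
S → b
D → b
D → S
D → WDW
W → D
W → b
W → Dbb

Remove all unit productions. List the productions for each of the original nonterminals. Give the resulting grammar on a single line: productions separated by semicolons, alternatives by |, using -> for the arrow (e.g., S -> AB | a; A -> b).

S -> b | Db; D -> b | Db | WDW; W -> b | Db | Dbb | WDW

Unit productions: D->S, W->D.
Unit pairs (A ⇒* B via units): (D,S), (W,D), (W,S).
S: inherits non-unit rules of {S} → Db | b.
D: inherits non-unit rules of {D, S} → Db | WDW | b.
W: inherits non-unit rules of {D, S, W} → Db | Dbb | WDW | b.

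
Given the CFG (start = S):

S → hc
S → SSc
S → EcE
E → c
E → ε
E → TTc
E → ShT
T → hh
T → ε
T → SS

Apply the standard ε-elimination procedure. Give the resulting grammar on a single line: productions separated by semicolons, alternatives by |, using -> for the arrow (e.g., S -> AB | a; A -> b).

Nullable set: {E, T}.
S -> EcE: E, E nullable, giving Ec | EcE | c | cE.
Drop E -> ε.
E -> ShT: T nullable, giving Sh | ShT.
E -> TTc: T, T nullable, giving TTc | Tc | c.
Drop T -> ε.
Unchanged (no nullable symbols): S -> SSc; S -> hc; E -> c; T -> SS; T -> hh.

S -> c | Ec | cE | hc | EcE | SSc; E -> c | Sh | Tc | ShT | TTc; T -> SS | hh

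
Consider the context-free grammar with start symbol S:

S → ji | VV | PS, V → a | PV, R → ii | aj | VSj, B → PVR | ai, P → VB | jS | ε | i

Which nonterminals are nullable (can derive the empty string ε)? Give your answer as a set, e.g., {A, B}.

Directly nullable (have an ε-rule): {P}.
Not nullable: B, R, S, V — each has a terminal in every rule's right-hand side or depends on a non-nullable symbol.

{P}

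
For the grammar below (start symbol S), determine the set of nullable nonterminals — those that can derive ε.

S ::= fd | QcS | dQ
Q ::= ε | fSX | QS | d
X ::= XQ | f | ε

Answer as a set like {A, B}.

{Q, X}

Directly nullable (have an ε-rule): {Q, X}.
Not nullable: S — each has a terminal in every rule's right-hand side or depends on a non-nullable symbol.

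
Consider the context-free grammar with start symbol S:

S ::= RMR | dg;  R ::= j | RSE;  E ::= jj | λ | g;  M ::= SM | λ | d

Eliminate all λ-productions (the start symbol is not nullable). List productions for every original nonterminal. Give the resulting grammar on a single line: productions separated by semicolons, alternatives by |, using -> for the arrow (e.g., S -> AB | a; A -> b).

Nullable set: {E, M}.
S -> RMR: M nullable, giving RMR | RR.
Drop E -> λ.
Drop M -> λ.
M -> SM: M nullable, giving S | SM.
R -> RSE: E nullable, giving RS | RSE.
Unchanged (no nullable symbols): S -> dg; E -> g; E -> jj; M -> d; R -> j.

S -> RR | dg | RMR; E -> g | jj; M -> S | d | SM; R -> j | RS | RSE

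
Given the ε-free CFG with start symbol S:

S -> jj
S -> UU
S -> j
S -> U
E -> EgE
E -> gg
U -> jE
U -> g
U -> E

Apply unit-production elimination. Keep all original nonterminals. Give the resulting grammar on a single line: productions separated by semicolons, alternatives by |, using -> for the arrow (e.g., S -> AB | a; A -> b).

S -> g | j | UU | gg | jE | jj | EgE; E -> gg | EgE; U -> g | gg | jE | EgE

Unit productions: S->U, U->E.
Unit pairs (A ⇒* B via units): (S,E), (S,U), (U,E).
S: inherits non-unit rules of {E, S, U} → EgE | UU | g | gg | j | jE | jj.
E: inherits non-unit rules of {E} → EgE | gg.
U: inherits non-unit rules of {E, U} → EgE | g | gg | jE.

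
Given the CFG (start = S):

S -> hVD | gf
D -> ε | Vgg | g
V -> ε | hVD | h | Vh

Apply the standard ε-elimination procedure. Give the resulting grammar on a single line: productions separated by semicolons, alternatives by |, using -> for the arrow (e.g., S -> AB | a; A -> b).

S -> h | gf | hD | hV | hVD; D -> g | gg | Vgg; V -> h | Vh | hD | hV | hVD

Nullable set: {D, V}.
S -> hVD: V, D nullable, giving h | hD | hV | hVD.
Drop D -> ε.
D -> Vgg: V nullable, giving Vgg | gg.
Drop V -> ε.
V -> Vh: V nullable, giving Vh | h.
V -> hVD: V, D nullable, giving h | hD | hV | hVD.
Unchanged (no nullable symbols): S -> gf; D -> g; V -> h.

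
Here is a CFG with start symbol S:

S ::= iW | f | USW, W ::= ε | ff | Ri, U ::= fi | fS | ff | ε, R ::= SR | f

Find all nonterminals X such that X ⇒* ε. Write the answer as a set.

{U, W}

Directly nullable (have an ε-rule): {U, W}.
Not nullable: R, S — each has a terminal in every rule's right-hand side or depends on a non-nullable symbol.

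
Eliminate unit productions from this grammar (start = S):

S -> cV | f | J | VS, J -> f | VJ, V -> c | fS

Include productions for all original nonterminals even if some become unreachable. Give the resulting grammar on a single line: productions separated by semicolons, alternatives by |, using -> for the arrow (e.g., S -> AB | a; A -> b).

S -> f | VJ | VS | cV; J -> f | VJ; V -> c | fS

Unit productions: S->J.
Unit pairs (A ⇒* B via units): (S,J).
S: inherits non-unit rules of {J, S} → VJ | VS | cV | f.
J: inherits non-unit rules of {J} → VJ | f.
V: inherits non-unit rules of {V} → c | fS.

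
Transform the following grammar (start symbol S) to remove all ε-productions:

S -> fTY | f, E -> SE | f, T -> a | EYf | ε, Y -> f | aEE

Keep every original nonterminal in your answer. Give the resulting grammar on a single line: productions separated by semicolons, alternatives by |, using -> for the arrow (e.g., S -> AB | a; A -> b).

Nullable set: {T}.
S -> fTY: T nullable, giving fTY | fY.
Drop T -> ε.
Unchanged (no nullable symbols): S -> f; E -> SE; E -> f; T -> EYf; T -> a; Y -> aEE; Y -> f.

S -> f | fY | fTY; E -> f | SE; T -> a | EYf; Y -> f | aEE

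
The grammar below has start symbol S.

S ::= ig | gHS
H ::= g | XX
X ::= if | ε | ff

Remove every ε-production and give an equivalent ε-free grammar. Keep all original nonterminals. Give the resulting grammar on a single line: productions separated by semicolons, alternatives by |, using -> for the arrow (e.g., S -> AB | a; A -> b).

S -> gS | ig | gHS; H -> X | g | XX; X -> ff | if

Nullable set: {H, X}.
S -> gHS: H nullable, giving gHS | gS.
H -> XX: X, X nullable, giving X | XX.
Drop X -> ε.
Unchanged (no nullable symbols): S -> ig; H -> g; X -> ff; X -> if.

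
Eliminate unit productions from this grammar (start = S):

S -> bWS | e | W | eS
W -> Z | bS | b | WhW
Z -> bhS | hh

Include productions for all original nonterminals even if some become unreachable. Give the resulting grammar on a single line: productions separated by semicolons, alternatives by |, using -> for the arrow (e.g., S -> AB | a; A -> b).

Unit productions: S->W, W->Z.
Unit pairs (A ⇒* B via units): (S,W), (S,Z), (W,Z).
S: inherits non-unit rules of {S, W, Z} → WhW | b | bS | bWS | bhS | e | eS | hh.
W: inherits non-unit rules of {W, Z} → WhW | b | bS | bhS | hh.
Z: inherits non-unit rules of {Z} → bhS | hh.

S -> b | e | bS | eS | hh | WhW | bWS | bhS; W -> b | bS | hh | WhW | bhS; Z -> hh | bhS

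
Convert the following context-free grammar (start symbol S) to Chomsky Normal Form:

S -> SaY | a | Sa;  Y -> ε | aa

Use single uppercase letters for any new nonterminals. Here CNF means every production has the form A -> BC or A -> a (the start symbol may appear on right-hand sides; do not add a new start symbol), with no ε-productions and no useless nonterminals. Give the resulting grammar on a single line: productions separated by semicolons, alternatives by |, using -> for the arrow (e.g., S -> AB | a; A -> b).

Nullable: {Y}; after ε-elimination: S -> a | Sa | SaY; Y -> aa.
No unit productions to eliminate.
TERM: introduce A -> a and substitute in every rule of length ≥2.
BIN: S -> SAY becomes S -> SB, B -> AY.

S -> a | SA | SB; A -> a; B -> AY; Y -> AA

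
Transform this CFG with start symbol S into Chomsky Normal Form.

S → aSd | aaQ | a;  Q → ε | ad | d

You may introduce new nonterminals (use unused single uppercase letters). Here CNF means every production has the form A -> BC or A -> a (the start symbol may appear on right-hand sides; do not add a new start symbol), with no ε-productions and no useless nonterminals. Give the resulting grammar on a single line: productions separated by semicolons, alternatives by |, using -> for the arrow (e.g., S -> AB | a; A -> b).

Nullable: {Q}; after ε-elimination: S -> a | aa | aSd | aaQ; Q -> d | ad.
No unit productions to eliminate.
TERM: introduce A -> a, B -> d and substitute in every rule of length ≥2.
BIN: S -> AAQ becomes S -> AC, C -> AQ; S -> ASB becomes S -> AD, D -> SB.

S -> a | AA | AC | AD; A -> a; B -> d; C -> AQ; D -> SB; Q -> d | AB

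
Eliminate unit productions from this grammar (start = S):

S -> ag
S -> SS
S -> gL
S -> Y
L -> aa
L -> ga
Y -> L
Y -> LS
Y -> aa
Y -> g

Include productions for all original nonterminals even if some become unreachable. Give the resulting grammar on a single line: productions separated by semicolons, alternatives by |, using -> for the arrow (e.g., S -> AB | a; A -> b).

S -> g | LS | SS | aa | ag | gL | ga; L -> aa | ga; Y -> g | LS | aa | ga

Unit productions: S->Y, Y->L.
Unit pairs (A ⇒* B via units): (S,L), (S,Y), (Y,L).
S: inherits non-unit rules of {L, S, Y} → LS | SS | aa | ag | g | gL | ga.
L: inherits non-unit rules of {L} → aa | ga.
Y: inherits non-unit rules of {L, Y} → LS | aa | g | ga.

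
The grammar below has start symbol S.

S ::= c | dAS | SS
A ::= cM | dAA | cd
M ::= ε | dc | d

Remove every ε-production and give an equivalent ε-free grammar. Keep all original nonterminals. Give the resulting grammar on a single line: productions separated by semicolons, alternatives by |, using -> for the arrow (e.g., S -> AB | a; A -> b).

S -> c | SS | dAS; A -> c | cM | cd | dAA; M -> d | dc

Nullable set: {M}.
A -> cM: M nullable, giving c | cM.
Drop M -> ε.
Unchanged (no nullable symbols): S -> SS; S -> c; S -> dAS; A -> cd; A -> dAA; M -> d; M -> dc.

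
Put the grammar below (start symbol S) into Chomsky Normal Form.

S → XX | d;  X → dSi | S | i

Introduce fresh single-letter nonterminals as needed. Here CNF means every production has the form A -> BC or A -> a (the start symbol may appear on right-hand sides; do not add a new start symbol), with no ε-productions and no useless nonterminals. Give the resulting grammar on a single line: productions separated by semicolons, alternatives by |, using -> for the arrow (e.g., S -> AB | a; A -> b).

S -> d | XX; A -> d; B -> i; C -> SB; X -> d | i | AC | XX

No ε-productions.
After unit-elimination: S -> d | XX; X -> d | i | XX | dSi.
TERM: introduce A -> d, B -> i and substitute in every rule of length ≥2.
BIN: X -> ASB becomes X -> AC, C -> SB.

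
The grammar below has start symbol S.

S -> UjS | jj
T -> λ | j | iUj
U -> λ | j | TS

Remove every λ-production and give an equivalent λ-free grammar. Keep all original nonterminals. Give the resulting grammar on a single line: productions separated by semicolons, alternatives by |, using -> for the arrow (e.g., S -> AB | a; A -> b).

S -> jS | jj | UjS; T -> j | ij | iUj; U -> S | j | TS

Nullable set: {T, U}.
S -> UjS: U nullable, giving UjS | jS.
Drop T -> λ.
T -> iUj: U nullable, giving iUj | ij.
Drop U -> λ.
U -> TS: T nullable, giving S | TS.
Unchanged (no nullable symbols): S -> jj; T -> j; U -> j.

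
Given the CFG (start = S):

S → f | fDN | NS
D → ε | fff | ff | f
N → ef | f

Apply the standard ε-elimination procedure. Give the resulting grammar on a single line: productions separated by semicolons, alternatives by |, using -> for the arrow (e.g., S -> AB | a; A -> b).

S -> f | NS | fN | fDN; D -> f | ff | fff; N -> f | ef

Nullable set: {D}.
S -> fDN: D nullable, giving fDN | fN.
Drop D -> ε.
Unchanged (no nullable symbols): S -> NS; S -> f; D -> f; D -> ff; D -> fff; N -> ef; N -> f.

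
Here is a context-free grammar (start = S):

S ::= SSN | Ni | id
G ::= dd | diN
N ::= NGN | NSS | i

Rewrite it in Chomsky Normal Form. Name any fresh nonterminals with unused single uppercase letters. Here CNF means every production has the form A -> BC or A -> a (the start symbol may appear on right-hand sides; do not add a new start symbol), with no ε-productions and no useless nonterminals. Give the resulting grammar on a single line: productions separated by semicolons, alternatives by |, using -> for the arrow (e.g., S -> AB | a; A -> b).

No ε-productions.
No unit productions to eliminate.
TERM: introduce A -> d, B -> i and substitute in every rule of length ≥2.
BIN: G -> ABN becomes G -> AC, C -> BN; N -> NGN becomes N -> ND, D -> GN; N -> NSS becomes N -> NE, E -> SS; S -> SSN becomes S -> SF, F -> SN.

S -> BA | NB | SF; A -> d; B -> i; C -> BN; D -> GN; E -> SS; F -> SN; G -> AA | AC; N -> i | ND | NE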